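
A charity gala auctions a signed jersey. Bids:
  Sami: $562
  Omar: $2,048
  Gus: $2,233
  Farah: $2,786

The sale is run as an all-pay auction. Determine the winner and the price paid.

Farah pays $2,786

Sorting bids: 2,786 (Farah) > 2,233 (Gus) > 2,048 (Omar) > 562 (Sami)
Farah is highest and takes the item; every bidder forfeits their bid.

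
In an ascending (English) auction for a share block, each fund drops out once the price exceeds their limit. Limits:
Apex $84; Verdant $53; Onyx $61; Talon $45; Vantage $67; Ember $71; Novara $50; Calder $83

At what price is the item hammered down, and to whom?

Limits ranked: 84 (Apex) > 83 (Calder) > 71 (Ember) > 67 (Vantage) > 61 (Onyx) > 53 (Verdant) > …
Calder is the last rival to drop out, at $83; Apex remains and wins at that price.

Apex wins at $83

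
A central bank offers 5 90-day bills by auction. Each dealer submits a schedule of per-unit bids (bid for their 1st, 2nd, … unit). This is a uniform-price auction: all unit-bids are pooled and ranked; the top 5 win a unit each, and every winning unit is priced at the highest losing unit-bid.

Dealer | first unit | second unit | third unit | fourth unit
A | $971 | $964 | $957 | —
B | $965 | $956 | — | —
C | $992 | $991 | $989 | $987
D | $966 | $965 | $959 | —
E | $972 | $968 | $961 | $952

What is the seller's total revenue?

Total revenue: $4,855

Merging the schedules and taking the best 5: 992 (C-1), 991 (C-2), 989 (C-3), 987 (C-4), 972 (E-1)
Highest rejected unit-bid = $971.
Allocation: C 4, E 1. Every unit priced at $971.
Revenue = 5 × 971 = $4,855.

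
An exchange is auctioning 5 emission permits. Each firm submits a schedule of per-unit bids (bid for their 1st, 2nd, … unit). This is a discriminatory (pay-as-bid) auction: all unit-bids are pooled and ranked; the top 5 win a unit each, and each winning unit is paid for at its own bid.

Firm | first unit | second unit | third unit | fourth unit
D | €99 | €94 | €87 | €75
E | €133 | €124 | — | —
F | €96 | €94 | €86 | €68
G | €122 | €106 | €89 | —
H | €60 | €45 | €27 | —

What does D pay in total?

D pays €99

Merging the schedules and taking the best 5: 133 (E-1), 124 (E-2), 122 (G-1), 106 (G-2), 99 (D-1)
Next rejected bid: €96 (not a price — pay-as-bid).
D's winning unit-bids: 99 = €99.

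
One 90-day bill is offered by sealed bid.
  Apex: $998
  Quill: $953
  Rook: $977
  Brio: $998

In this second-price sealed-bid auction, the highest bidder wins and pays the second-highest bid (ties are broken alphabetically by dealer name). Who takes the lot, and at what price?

Apex pays $998

Bids ranked: 998 (Apex) > 998 (Brio) > 977 (Rook) > 953 (Quill)
Apex and Brio tie at $998; tie-break gives it to Apex.
Second-price: Apex pays Brio's bid of $998.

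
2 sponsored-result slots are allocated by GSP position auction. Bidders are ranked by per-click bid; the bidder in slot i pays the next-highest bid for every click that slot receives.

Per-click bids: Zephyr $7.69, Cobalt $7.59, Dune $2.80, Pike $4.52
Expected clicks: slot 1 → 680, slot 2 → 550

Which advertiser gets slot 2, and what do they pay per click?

Ranked by bid: $7.69 (Zephyr) > $7.59 (Cobalt) > $4.52 (Pike) > …
Slot 2 goes to the second-ranked bidder, Cobalt, who pays the next bid down: $4.52/click.

Cobalt; $4.52 per click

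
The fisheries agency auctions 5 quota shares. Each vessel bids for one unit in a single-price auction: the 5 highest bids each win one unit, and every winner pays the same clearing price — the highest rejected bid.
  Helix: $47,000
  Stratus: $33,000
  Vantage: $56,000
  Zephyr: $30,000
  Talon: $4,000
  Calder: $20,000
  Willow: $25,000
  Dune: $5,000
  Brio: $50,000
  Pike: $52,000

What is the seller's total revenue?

Total revenue: $150,000

Bids ranked high→low: 56,000 (Vantage), 52,000 (Pike), 50,000 (Brio), 47,000 (Helix), 33,000 (Stratus), 30,000 (Zephyr), 25,000 (Willow), …
Top 5: Vantage, Pike, Brio, Helix, Stratus.
First losing bid is Zephyr's $30,000, which sets the uniform price.
Total revenue = 5 × $30,000 = $150,000.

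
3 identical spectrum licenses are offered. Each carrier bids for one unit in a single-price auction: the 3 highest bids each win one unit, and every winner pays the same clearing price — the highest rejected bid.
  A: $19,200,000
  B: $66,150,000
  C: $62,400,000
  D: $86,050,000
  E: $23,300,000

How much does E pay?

E pays $0

Ordering the bids: 86,050,000 (D), 66,150,000 (B), 62,400,000 (C), 23,300,000 (E), 19,200,000 (A)
Top 3: D, B, C.
Highest unsuccessful bid: $23,300,000 → clearing price.
E does not win → pays $0.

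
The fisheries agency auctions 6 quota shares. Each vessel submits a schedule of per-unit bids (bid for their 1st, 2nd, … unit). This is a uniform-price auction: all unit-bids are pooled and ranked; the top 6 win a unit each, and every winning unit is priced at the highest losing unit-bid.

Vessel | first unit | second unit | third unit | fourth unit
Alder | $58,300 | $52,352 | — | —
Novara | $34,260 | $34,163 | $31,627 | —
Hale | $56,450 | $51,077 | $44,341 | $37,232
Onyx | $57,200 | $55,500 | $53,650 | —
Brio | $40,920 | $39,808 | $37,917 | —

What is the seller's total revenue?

Total revenue: $306,462

Merging the schedules and taking the best 6: 58,300 (Alder-1), 57,200 (Onyx-1), 56,450 (Hale-1), 55,500 (Onyx-2), 53,650 (Onyx-3), 52,352 (Alder-2)
Highest rejected unit-bid = $51,077.
Allocation: Alder 2, Hale 1, Onyx 3. Every unit priced at $51,077.
Revenue = 6 × 51,077 = $306,462.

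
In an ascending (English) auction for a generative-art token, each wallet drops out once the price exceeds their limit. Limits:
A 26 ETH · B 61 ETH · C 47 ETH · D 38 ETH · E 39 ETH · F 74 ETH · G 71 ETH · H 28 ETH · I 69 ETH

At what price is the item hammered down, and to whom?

F wins at 71 ETH

Sorting limits: 74 (F) > 71 (G) > 69 (I) > 61 (B) > 47 (C) > 39 (E) > …
Once the price passes 71 ETH, only F is left; the hammer falls at G's limit of 71 ETH.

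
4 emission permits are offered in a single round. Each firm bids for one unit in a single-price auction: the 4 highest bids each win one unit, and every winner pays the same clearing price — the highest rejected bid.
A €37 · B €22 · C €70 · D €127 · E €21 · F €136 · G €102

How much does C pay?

C pays €37

Sorting: 136 (F), 127 (D), 102 (G), 70 (C), 37 (A), 22 (B), …
The 4 highest are F, D, G, C.
Clearing price = highest rejected bid = €37.
C wins → pays €37.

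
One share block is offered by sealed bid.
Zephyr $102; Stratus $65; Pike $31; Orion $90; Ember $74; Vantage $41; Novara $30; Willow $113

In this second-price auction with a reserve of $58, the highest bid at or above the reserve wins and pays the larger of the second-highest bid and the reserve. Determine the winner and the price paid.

Second-price auction with a reserve of $58: the highest bid at or above the reserve wins and pays the larger of the second-highest bid and the reserve.
Bids in order: 113 (Willow) > 102 (Zephyr) > 90 (Orion) > 74 (Ember) > 65 (Stratus) > 41 (Vantage) > …
Willow has the top bid at or above the reserve ($113).
Second-highest bid $102 exceeds the reserve $58 → payment $102.

Willow pays $102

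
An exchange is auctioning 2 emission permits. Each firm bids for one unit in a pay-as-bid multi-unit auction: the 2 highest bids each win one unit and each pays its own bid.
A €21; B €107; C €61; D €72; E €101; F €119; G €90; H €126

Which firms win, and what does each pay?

Bids ranked high→low: 126 (H), 119 (F), 107 (B), 101 (E), …
The 2 highest are H, F.
Each winner pays its own bid: H €126, F €119.

H €126, F €119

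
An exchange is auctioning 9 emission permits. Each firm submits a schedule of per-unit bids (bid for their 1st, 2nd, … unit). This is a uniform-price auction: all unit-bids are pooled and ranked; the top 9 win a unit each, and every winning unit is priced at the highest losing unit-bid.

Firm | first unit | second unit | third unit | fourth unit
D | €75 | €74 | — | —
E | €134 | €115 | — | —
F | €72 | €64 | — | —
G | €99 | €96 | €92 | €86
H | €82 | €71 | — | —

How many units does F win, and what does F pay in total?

F: 0 units, pays €0

All unit-bids, highest first — top 9: 134 (E-1), 115 (E-2), 99 (G-1), 96 (G-2), 92 (G-3), 86 (G-4), 82 (H-1), 75 (D-1), 74 (D-2)
Highest rejected unit-bid = €72.
F wins 0 unit(s) at €72 each.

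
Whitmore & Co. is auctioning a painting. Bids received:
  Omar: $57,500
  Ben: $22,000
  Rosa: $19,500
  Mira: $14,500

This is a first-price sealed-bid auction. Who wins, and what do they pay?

Omar pays $57,500

Sorting bids: 57,500 (Omar) > 22,000 (Ben) > 19,500 (Rosa) > 14,500 (Mira)
Omar has the highest bid and pays exactly that: $57,500.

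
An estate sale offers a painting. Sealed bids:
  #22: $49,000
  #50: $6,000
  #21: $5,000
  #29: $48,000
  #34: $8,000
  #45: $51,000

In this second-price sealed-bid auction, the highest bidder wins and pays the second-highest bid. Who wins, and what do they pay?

Sorting bids: 51,000 (#45) > 49,000 (#22) > 48,000 (#29) > 8,000 (#34) > 6,000 (#50) > 5,000 (#21)
Second-price: #45 pays #22's bid of $49,000.

#45 pays $49,000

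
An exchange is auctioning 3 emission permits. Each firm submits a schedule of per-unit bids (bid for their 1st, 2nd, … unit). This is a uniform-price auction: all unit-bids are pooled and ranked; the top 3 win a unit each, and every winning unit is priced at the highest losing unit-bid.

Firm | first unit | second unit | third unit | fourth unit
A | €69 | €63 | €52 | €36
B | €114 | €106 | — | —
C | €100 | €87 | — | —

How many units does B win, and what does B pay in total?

Pooled unit-bids ranked (top 3): 114 (B-1), 106 (B-2), 100 (C-1)
Highest rejected unit-bid = €87.
B wins 2 unit(s) at €87 each.

B: 2 units, pays €174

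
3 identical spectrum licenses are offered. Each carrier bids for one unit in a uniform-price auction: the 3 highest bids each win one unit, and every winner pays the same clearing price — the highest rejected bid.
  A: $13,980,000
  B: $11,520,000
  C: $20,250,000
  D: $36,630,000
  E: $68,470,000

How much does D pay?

D pays $13,980,000

Ordering the bids: 68,470,000 (E), 36,630,000 (D), 20,250,000 (C), 13,980,000 (A), 11,520,000 (B)
The 3 highest are E, D, C.
First losing bid is A's $13,980,000, which sets the uniform price.
D wins → pays $13,980,000.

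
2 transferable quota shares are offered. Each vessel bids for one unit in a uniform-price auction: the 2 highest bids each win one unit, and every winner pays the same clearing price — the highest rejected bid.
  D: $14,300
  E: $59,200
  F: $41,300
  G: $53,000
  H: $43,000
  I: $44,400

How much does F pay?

Ordering the bids: 59,200 (E), 53,000 (G), 44,400 (I), 43,000 (H), …
The 2 highest are E, G.
First losing bid is I's $44,400, which sets the uniform price.
F does not win → pays $0.

F pays $0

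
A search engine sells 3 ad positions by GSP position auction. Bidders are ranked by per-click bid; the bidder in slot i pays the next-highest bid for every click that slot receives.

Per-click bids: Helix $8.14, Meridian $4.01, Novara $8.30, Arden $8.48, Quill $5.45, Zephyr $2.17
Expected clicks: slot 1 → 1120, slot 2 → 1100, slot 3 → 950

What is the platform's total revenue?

Per-click bids in order: $8.48 (Arden) > $8.30 (Novara) > $8.14 (Helix) > $5.45 (Quill) > …
Slot 1: Arden pays $8.30 × 1120 = $9296.00
Slot 2: Novara pays $8.14 × 1100 = $8954.00
Slot 3: Helix pays $5.45 × 950 = $5177.50
Total = $23427.50

Total revenue: $23427.50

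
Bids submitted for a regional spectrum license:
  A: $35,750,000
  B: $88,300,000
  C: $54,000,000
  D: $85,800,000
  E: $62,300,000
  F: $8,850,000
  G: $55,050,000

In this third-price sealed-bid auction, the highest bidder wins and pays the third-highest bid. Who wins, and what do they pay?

B pays $62,300,000

Bids ranked: 88,300,000 (B) > 85,800,000 (D) > 62,300,000 (E) > 55,050,000 (G) > 54,000,000 (C) > 35,750,000 (A) > …
B wins; payment is bid #3 in the ranking = $62,300,000.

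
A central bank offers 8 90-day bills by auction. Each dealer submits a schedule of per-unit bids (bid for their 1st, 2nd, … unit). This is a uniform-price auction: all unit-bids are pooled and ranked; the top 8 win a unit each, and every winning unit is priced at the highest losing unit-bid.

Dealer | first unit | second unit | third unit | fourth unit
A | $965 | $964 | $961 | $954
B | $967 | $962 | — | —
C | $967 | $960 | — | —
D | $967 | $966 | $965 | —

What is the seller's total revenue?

Total revenue: $7,688

Merging the schedules and taking the best 8: 967 (B-1), 967 (C-1), 967 (D-1), 966 (D-2), 965 (A-1), 965 (D-3), 964 (A-2), 962 (B-2)
Highest rejected unit-bid = $961.
Allocation: A 2, B 2, C 1, D 3. Every unit priced at $961.
Revenue = 8 × 961 = $7,688.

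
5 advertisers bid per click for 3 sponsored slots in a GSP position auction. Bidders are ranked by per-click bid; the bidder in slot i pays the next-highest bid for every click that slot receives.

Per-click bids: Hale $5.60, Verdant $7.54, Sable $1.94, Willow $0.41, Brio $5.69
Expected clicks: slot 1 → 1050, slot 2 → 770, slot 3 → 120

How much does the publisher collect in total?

Total revenue: $10519.30

Ranked by bid: $7.54 (Verdant) > $5.69 (Brio) > $5.60 (Hale) > $1.94 (Sable) > …
Slot 1: Verdant pays $5.69 × 1050 = $5974.50
Slot 2: Brio pays $5.60 × 770 = $4312.00
Slot 3: Hale pays $1.94 × 120 = $232.80
Total = $10519.30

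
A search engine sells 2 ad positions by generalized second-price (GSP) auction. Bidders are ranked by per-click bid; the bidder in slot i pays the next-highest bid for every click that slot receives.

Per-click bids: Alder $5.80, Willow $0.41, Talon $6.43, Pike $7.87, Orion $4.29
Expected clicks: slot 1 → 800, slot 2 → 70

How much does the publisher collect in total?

Ranked by bid: $7.87 (Pike) > $6.43 (Talon) > $5.80 (Alder) > …
Slot 1: Pike pays $6.43 × 800 = $5144.00
Slot 2: Talon pays $5.80 × 70 = $406.00
Total = $5550.00

Total revenue: $5550.00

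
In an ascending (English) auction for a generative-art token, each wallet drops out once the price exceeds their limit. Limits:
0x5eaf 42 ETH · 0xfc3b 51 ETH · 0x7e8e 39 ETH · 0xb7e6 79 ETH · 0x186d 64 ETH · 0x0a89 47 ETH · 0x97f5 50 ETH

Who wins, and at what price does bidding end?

0xb7e6 wins at 64 ETH

Open ascending-bid auction: the price rises until one bidder remains; the winner pays the price at which the last rival dropped out.
Sorting limits: 79 (0xb7e6) > 64 (0x186d) > 51 (0xfc3b) > 50 (0x97f5) > 47 (0x0a89) > 42 (0x5eaf) > …
Bidding ends when 0x186d exits at 64 ETH; 0xb7e6 takes it.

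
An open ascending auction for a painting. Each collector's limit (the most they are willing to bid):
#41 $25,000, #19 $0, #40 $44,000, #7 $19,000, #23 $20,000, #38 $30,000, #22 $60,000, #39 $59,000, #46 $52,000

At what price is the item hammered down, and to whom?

#22 wins at $59,000

Sorting limits: 60,000 (#22) > 59,000 (#39) > 52,000 (#46) > 44,000 (#40) > 30,000 (#38) > 25,000 (#41) > …
Once the price passes $59,000, only #22 is left; the hammer falls at #39's limit of $59,000.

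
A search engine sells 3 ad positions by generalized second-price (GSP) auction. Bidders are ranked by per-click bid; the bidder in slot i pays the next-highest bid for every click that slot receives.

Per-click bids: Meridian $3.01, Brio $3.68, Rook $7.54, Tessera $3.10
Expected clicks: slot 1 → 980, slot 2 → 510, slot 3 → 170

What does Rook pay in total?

Rook pays $3606.40

Sorting advertisers: $7.54 (Rook) > $3.68 (Brio) > $3.10 (Tessera) > $3.01 (Meridian)
Rook holds slot 1 → pays next bid $3.68 × 980 clicks = $3606.40.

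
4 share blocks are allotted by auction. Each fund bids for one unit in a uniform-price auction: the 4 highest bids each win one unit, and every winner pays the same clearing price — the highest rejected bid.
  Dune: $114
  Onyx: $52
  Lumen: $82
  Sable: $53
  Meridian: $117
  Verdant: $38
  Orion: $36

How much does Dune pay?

Dune pays $52

Sorting: 117 (Meridian), 114 (Dune), 82 (Lumen), 53 (Sable), 52 (Onyx), 38 (Verdant), …
Winners (4 units): Meridian, Dune, Lumen, Sable.
Highest unsuccessful bid: $52 → clearing price.
Dune wins → pays $52.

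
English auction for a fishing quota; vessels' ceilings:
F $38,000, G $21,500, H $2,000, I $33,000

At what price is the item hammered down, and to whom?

Limits in order: 38,000 (F) > 33,000 (I) > 21,500 (G) > 2,000 (H)
I is the last rival to drop out, at $33,000; F remains and wins at that price.

F wins at $33,000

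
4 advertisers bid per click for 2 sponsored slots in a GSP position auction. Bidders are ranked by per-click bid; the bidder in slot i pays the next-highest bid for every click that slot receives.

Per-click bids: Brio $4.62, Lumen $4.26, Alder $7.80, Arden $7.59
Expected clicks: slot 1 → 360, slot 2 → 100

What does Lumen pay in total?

Lumen pays $0.00

Per-click bids in order: $7.80 (Alder) > $7.59 (Arden) > $4.62 (Brio) > …
Lumen ranks below slot 2 → no slot, pays nothing.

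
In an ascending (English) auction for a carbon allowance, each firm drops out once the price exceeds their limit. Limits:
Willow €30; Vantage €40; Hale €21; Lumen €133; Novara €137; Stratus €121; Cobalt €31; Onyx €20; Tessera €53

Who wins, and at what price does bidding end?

Open ascending-bid auction: the price rises until one bidder remains; the winner pays the price at which the last rival dropped out.
Sorting limits: 137 (Novara) > 133 (Lumen) > 121 (Stratus) > 53 (Tessera) > 40 (Vantage) > 31 (Cobalt) > …
Lumen is the last rival to drop out, at €133; Novara remains and wins at that price.

Novara wins at €133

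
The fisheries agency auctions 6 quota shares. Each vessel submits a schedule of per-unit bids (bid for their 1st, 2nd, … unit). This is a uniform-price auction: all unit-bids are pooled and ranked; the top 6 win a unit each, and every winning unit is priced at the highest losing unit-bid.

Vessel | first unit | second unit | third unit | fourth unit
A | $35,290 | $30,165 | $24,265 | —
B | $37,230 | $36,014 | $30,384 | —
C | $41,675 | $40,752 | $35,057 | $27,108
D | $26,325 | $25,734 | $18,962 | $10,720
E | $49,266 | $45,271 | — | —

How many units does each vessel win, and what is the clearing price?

B 2, C 2, E 2; clearing price $35,290

Merging the schedules and taking the best 6: 49,266 (E-1), 45,271 (E-2), 41,675 (C-1), 40,752 (C-2), 37,230 (B-1), 36,014 (B-2)
First bid not allocated: $35,290.
Allocation: B 2, C 2, E 2.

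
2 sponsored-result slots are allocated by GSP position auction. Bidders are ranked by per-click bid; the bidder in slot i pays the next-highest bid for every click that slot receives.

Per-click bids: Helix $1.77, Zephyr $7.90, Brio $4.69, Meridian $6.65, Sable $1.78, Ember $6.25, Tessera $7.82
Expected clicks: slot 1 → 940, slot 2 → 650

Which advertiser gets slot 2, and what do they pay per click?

Ranked by bid: $7.90 (Zephyr) > $7.82 (Tessera) > $6.65 (Meridian) > …
Slot 2 goes to the second-ranked bidder, Tessera, who pays the next bid down: $6.65/click.

Tessera; $6.65 per click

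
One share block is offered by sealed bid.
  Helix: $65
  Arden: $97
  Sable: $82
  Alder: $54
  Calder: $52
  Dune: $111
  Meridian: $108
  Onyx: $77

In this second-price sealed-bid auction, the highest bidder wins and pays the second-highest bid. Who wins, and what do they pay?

Bids ranked: 111 (Dune) > 108 (Meridian) > 97 (Arden) > 82 (Sable) > 77 (Onyx) > 65 (Helix) > …
Second-price: Dune pays Meridian's bid of $108.

Dune pays $108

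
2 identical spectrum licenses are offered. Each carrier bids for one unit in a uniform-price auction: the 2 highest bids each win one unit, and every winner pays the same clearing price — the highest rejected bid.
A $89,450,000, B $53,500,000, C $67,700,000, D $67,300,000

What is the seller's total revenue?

Ordering the bids: 89,450,000 (A), 67,700,000 (C), 67,300,000 (D), 53,500,000 (B)
Winners (2 units): A, C.
First losing bid is D's $67,300,000, which sets the uniform price.
Total revenue = 2 × $67,300,000 = $134,600,000.

Total revenue: $134,600,000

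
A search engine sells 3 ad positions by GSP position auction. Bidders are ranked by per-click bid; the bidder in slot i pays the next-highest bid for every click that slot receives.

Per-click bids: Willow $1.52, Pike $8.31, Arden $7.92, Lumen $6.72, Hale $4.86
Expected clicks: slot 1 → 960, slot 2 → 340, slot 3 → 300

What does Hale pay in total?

Hale pays $0.00

Per-click bids in order: $8.31 (Pike) > $7.92 (Arden) > $6.72 (Lumen) > $4.86 (Hale) > …
Hale ranks below slot 3 → no slot, pays nothing.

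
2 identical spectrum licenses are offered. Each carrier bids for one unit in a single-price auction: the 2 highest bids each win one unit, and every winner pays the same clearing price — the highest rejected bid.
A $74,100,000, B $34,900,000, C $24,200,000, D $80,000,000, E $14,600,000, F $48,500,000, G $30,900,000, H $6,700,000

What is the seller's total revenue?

Total revenue: $97,000,000

Bids ranked high→low: 80,000,000 (D), 74,100,000 (A), 48,500,000 (F), 34,900,000 (B), …
Top 2: D, A.
Highest unsuccessful bid: $48,500,000 → clearing price.
Total revenue = 2 × $48,500,000 = $97,000,000.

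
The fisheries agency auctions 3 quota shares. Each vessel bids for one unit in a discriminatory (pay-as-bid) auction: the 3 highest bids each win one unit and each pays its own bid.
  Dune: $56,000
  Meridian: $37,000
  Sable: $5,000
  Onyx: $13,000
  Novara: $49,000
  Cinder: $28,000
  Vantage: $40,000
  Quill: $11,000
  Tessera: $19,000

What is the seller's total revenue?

Ordering the bids: 56,000 (Dune), 49,000 (Novara), 40,000 (Vantage), 37,000 (Meridian), 28,000 (Cinder), …
The 3 highest are Dune, Novara, Vantage.
Total revenue = 56,000 + 49,000 + 40,000 = $145,000.

Total revenue: $145,000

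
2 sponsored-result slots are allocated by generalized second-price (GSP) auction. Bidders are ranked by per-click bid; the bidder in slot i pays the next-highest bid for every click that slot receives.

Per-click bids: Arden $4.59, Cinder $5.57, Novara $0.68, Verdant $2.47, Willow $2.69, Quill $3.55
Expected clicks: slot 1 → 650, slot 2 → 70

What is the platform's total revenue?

Total revenue: $3232.00

Sorting advertisers: $5.57 (Cinder) > $4.59 (Arden) > $3.55 (Quill) > …
Slot 1: Cinder pays $4.59 × 650 = $2983.50
Slot 2: Arden pays $3.55 × 70 = $248.50
Total = $3232.00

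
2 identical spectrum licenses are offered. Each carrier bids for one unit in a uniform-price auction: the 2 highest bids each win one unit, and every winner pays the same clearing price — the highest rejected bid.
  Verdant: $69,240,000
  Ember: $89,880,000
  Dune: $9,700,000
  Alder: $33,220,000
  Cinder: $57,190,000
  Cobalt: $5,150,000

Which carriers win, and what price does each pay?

Bids ranked high→low: 89,880,000 (Ember), 69,240,000 (Verdant), 57,190,000 (Cinder), 33,220,000 (Alder), …
Winners (2 units): Ember, Verdant.
Highest unsuccessful bid: $57,190,000 → clearing price.

Ember, Verdant; each pays $57,190,000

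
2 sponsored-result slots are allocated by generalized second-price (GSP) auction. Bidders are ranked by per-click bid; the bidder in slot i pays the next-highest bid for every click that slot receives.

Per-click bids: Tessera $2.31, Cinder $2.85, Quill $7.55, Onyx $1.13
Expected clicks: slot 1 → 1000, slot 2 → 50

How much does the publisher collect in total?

Total revenue: $2965.50

Sorting advertisers: $7.55 (Quill) > $2.85 (Cinder) > $2.31 (Tessera) > …
Slot 1: Quill pays $2.85 × 1000 = $2850.00
Slot 2: Cinder pays $2.31 × 50 = $115.50
Total = $2965.50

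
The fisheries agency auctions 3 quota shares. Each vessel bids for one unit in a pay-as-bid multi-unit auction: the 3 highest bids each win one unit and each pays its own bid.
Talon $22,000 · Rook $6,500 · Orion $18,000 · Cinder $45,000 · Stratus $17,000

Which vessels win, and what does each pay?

Bids ranked high→low: 45,000 (Cinder), 22,000 (Talon), 18,000 (Orion), 17,000 (Stratus), 6,500 (Rook)
Top 3: Cinder, Talon, Orion.
Each winner pays its own bid: Cinder $45,000, Talon $22,000, Orion $18,000.

Cinder $45,000, Talon $22,000, Orion $18,000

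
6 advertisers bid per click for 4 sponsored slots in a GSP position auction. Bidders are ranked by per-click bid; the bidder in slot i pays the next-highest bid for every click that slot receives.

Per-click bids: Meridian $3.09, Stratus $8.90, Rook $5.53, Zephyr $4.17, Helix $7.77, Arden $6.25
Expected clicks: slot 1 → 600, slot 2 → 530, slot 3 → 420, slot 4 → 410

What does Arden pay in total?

Arden pays $2322.60

Sorting advertisers: $8.90 (Stratus) > $7.77 (Helix) > $6.25 (Arden) > $5.53 (Rook) > $4.17 (Zephyr) > …
Arden holds slot 3 → pays next bid $5.53 × 420 clicks = $2322.60.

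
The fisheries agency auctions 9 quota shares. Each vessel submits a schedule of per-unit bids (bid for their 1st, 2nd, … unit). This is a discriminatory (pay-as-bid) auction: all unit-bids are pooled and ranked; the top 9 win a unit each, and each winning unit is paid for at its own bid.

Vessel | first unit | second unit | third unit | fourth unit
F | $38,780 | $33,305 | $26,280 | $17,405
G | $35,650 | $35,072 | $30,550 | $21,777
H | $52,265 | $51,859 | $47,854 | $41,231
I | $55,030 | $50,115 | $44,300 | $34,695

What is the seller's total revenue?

Merging the schedules and taking the best 9: 55,030 (I-1), 52,265 (H-1), 51,859 (H-2), 50,115 (I-2), 47,854 (H-3), 44,300 (I-3), 41,231 (H-4), 38,780 (F-1), 35,650 (G-1)
Next rejected bid: $35,072 (not a price — pay-as-bid).
Each winning unit pays its own bid.
Revenue = 55,030 + 52,265 + 51,859 + 50,115 + 47,854 + 44,300 + 41,231 + 38,780 + 35,650 = $417,084.

Total revenue: $417,084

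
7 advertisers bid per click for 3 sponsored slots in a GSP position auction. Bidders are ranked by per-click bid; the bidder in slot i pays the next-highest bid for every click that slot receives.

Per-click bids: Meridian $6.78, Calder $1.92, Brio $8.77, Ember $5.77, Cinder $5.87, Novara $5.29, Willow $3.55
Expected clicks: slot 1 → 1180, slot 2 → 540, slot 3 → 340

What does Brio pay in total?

Brio pays $8000.40

Ranked by bid: $8.77 (Brio) > $6.78 (Meridian) > $5.87 (Cinder) > $5.77 (Ember) > …
Brio holds slot 1 → pays next bid $6.78 × 1180 clicks = $8000.40.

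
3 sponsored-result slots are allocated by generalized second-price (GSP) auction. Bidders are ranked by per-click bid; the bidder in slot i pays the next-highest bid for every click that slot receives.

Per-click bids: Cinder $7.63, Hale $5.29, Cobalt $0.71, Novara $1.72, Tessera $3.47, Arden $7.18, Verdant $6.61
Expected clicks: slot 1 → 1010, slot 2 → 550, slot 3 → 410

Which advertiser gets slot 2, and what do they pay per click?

Arden; $6.61 per click

Ranked by bid: $7.63 (Cinder) > $7.18 (Arden) > $6.61 (Verdant) > $5.29 (Hale) > …
Slot 2 goes to the second-ranked bidder, Arden, who pays the next bid down: $6.61/click.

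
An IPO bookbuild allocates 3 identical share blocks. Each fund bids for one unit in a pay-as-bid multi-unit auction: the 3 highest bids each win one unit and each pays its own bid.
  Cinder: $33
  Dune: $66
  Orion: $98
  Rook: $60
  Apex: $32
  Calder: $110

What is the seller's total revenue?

Total revenue: $274

Sorting: 110 (Calder), 98 (Orion), 66 (Dune), 60 (Rook), 33 (Cinder), …
Top 3: Calder, Orion, Dune.
Total revenue = 110 + 98 + 66 = $274.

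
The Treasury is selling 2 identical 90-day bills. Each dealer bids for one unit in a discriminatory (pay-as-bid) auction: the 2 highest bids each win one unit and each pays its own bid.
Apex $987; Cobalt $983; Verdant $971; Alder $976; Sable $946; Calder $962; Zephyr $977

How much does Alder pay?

Sorting: 987 (Apex), 983 (Cobalt), 977 (Zephyr), 976 (Alder), …
Top 2: Apex, Cobalt.
Alder does not win → $0.

Alder pays $0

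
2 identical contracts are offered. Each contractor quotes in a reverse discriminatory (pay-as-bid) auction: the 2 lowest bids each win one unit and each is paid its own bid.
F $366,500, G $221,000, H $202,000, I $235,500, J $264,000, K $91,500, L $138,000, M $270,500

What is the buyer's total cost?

Sorting: 91,500 (K), 138,000 (L), 202,000 (H), 221,000 (G), …
Winners (2 units): K, L.
Total cost = 91,500 + 138,000 = $229,500.

Total cost: $229,500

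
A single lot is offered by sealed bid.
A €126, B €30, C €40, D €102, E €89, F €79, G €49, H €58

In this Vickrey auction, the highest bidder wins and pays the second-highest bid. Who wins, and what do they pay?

Bids ranked: 126 (A) > 102 (D) > 89 (E) > 79 (F) > 58 (H) > 49 (G) > …
A wins with the highest bid; price is set by the runner-up at €102.

A pays €102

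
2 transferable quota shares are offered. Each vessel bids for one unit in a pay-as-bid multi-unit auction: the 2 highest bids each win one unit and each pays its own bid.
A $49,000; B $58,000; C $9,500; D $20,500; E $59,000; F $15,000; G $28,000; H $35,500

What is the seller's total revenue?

Total revenue: $117,000

Bids ranked high→low: 59,000 (E), 58,000 (B), 49,000 (A), 35,500 (H), …
Top 2: E, B.
Total revenue = 59,000 + 58,000 = $117,000.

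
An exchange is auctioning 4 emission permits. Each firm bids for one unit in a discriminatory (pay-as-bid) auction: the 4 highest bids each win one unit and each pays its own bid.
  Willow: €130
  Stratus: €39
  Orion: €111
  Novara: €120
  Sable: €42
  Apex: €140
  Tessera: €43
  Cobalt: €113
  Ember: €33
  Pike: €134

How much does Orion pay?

Orion pays €0

Ordering the bids: 140 (Apex), 134 (Pike), 130 (Willow), 120 (Novara), 113 (Cobalt), 111 (Orion), …
The 4 highest are Apex, Pike, Willow, Novara.
Orion does not win → €0.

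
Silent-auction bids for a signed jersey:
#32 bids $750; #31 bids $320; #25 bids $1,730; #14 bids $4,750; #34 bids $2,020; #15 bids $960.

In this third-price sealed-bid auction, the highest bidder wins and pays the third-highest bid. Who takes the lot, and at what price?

#14 pays $1,730

Bids in order: 4,750 (#14) > 2,020 (#34) > 1,730 (#25) > 960 (#15) > 750 (#32) > 320 (#31)
#14 is highest; pays the third-highest bid, $1,730.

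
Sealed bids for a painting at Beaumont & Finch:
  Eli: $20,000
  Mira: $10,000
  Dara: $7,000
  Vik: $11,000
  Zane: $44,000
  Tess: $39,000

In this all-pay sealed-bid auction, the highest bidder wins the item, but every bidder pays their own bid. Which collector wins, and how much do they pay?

Zane pays $44,000

Sorting bids: 44,000 (Zane) > 39,000 (Tess) > 20,000 (Eli) > 11,000 (Vik) > 10,000 (Mira) > 7,000 (Dara)
Zane is highest and takes the item; every bidder forfeits their bid.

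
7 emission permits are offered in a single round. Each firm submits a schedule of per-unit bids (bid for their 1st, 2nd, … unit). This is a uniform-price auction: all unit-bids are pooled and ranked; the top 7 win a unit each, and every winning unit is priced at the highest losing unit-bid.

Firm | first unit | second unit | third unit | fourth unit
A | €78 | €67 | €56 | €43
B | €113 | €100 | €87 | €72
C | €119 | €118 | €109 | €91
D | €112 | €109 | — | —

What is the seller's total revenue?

Total revenue: €637

All unit-bids, highest first — top 7: 119 (C-1), 118 (C-2), 113 (B-1), 112 (D-1), 109 (C-3), 109 (D-2), 100 (B-2)
Highest rejected unit-bid = €91.
Allocation: B 2, C 3, D 2. Every unit priced at €91.
Revenue = 7 × 91 = €637.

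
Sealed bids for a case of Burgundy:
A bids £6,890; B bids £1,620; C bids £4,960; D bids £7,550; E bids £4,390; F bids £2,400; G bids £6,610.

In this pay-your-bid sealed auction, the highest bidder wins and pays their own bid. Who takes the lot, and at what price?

Bids in order: 7,550 (D) > 6,890 (A) > 6,610 (G) > 4,960 (C) > 4,390 (E) > 2,400 (F) > …
D is highest → pays own bid, £7,550.

D pays £7,550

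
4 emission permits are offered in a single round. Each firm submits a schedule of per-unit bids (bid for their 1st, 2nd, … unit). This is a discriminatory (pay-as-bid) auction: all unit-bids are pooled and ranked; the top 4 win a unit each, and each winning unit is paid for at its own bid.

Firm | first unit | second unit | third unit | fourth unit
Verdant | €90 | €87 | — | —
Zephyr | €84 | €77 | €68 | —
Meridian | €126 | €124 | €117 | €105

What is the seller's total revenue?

Merging the schedules and taking the best 4: 126 (Meridian-1), 124 (Meridian-2), 117 (Meridian-3), 105 (Meridian-4)
Next rejected bid: €90 (not a price — pay-as-bid).
Each winning unit pays its own bid.
Revenue = 126 + 124 + 117 + 105 = €472.

Total revenue: €472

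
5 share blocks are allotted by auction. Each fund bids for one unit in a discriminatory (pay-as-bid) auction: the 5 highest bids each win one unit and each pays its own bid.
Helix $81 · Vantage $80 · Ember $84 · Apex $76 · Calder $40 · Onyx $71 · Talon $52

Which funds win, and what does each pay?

Ember $84, Helix $81, Vantage $80, Apex $76, Onyx $71

Ordering the bids: 84 (Ember), 81 (Helix), 80 (Vantage), 76 (Apex), 71 (Onyx), 52 (Talon), 40 (Calder)
The 5 highest are Ember, Helix, Vantage, Apex, Onyx.
Each winner pays its own bid: Ember $84, Helix $81, Vantage $80, Apex $76, Onyx $71.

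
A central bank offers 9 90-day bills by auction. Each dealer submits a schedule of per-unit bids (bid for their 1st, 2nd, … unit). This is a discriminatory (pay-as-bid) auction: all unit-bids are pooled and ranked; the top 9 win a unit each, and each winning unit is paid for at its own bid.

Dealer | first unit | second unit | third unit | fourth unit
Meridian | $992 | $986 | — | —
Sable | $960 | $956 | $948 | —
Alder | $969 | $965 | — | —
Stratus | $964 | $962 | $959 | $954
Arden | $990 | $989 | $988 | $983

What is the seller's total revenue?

All unit-bids, highest first — top 9: 992 (Meridian-1), 990 (Arden-1), 989 (Arden-2), 988 (Arden-3), 986 (Meridian-2), 983 (Arden-4), 969 (Alder-1), 965 (Alder-2), 964 (Stratus-1)
Next rejected bid: $962 (not a price — pay-as-bid).
Each winning unit pays its own bid.
Revenue = 992 + 990 + 989 + 988 + 986 + 983 + 969 + 965 + 964 = $8,826.

Total revenue: $8,826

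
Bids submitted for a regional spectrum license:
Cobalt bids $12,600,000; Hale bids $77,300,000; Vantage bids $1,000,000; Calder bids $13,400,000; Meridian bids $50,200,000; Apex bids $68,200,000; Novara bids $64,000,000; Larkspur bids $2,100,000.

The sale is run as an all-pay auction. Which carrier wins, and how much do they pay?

Hale pays $77,300,000

All-pay auction: the highest bidder wins the item, but every bidder pays their own bid.
Bids ranked: 77,300,000 (Hale) > 68,200,000 (Apex) > 64,000,000 (Novara) > 50,200,000 (Meridian) > 13,400,000 (Calder) > 12,600,000 (Cobalt) > …
Hale is highest and takes the item; every bidder forfeits their bid.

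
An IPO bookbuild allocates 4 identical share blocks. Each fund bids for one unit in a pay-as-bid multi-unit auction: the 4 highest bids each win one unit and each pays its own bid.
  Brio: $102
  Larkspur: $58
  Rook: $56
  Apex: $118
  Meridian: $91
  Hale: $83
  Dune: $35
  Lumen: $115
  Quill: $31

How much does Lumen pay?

Lumen pays $115

Sorting: 118 (Apex), 115 (Lumen), 102 (Brio), 91 (Meridian), 83 (Hale), 58 (Larkspur), …
Top 4: Apex, Lumen, Brio, Meridian.
Lumen wins → own bid $115.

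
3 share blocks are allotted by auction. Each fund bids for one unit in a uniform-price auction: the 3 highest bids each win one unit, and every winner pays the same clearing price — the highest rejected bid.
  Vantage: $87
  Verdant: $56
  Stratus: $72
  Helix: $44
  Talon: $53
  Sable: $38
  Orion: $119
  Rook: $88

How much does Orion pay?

Orion pays $72

Sorting: 119 (Orion), 88 (Rook), 87 (Vantage), 72 (Stratus), 56 (Verdant), …
Winners (3 units): Orion, Rook, Vantage.
Highest unsuccessful bid: $72 → clearing price.
Orion wins → pays $72.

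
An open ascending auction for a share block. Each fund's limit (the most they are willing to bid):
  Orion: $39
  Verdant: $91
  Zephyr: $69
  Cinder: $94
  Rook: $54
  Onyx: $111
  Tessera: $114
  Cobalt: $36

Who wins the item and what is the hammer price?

Tessera wins at $111

Limits in order: 114 (Tessera) > 111 (Onyx) > 94 (Cinder) > 91 (Verdant) > 69 (Zephyr) > 54 (Rook) > …
Once the price passes $111, only Tessera is left; the hammer falls at Onyx's limit of $111.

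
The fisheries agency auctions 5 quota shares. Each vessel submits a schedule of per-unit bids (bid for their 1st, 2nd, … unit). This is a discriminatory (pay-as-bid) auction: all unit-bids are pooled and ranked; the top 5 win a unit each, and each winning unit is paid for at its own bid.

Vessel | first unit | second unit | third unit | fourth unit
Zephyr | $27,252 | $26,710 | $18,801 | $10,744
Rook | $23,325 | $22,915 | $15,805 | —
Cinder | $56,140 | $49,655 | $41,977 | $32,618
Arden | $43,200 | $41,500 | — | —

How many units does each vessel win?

Arden 2, Cinder 3

Pooled unit-bids ranked (top 5): 56,140 (Cinder-1), 49,655 (Cinder-2), 43,200 (Arden-1), 41,977 (Cinder-3), 41,500 (Arden-2)
Next rejected bid: $32,618 (not a price — pay-as-bid).
Allocation: Arden 2, Cinder 3.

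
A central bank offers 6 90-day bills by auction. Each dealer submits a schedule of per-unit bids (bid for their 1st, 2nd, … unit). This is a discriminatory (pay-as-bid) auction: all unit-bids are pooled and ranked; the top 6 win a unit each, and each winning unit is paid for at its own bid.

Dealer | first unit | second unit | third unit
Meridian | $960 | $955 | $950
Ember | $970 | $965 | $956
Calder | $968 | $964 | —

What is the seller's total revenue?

Total revenue: $5,783

All unit-bids, highest first — top 6: 970 (Ember-1), 968 (Calder-1), 965 (Ember-2), 964 (Calder-2), 960 (Meridian-1), 956 (Ember-3)
Next rejected bid: $955 (not a price — pay-as-bid).
Each winning unit pays its own bid.
Revenue = 970 + 968 + 965 + 964 + 960 + 956 = $5,783.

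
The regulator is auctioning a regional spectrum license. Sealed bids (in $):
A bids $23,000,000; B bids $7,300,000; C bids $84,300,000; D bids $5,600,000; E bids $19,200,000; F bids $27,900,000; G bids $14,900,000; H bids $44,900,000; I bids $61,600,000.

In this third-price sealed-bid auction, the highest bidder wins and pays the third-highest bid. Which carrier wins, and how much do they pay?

Sorting bids: 84,300,000 (C) > 61,600,000 (I) > 44,900,000 (H) > 27,900,000 (F) > 23,000,000 (A) > 19,200,000 (E) > …
C is highest; pays the third-highest bid, $44,900,000.

C pays $44,900,000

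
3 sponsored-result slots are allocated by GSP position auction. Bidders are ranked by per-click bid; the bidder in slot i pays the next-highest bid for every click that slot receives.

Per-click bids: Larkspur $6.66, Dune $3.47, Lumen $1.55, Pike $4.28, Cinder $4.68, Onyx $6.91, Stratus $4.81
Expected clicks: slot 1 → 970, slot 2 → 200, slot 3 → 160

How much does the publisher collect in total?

Ranked by bid: $6.91 (Onyx) > $6.66 (Larkspur) > $4.81 (Stratus) > $4.68 (Cinder) > …
Slot 1: Onyx pays $6.66 × 970 = $6460.20
Slot 2: Larkspur pays $4.81 × 200 = $962.00
Slot 3: Stratus pays $4.68 × 160 = $748.80
Total = $8171.00

Total revenue: $8171.00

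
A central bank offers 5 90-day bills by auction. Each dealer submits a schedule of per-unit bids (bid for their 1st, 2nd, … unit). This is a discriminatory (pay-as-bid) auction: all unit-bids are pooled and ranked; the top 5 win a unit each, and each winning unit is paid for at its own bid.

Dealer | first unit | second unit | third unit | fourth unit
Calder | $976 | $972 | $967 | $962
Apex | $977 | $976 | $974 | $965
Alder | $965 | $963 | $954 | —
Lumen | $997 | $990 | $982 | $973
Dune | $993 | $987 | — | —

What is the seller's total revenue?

Total revenue: $4,949

Pooled unit-bids ranked (top 5): 997 (Lumen-1), 993 (Dune-1), 990 (Lumen-2), 987 (Dune-2), 982 (Lumen-3)
Next rejected bid: $977 (not a price — pay-as-bid).
Each winning unit pays its own bid.
Revenue = 997 + 993 + 990 + 987 + 982 = $4,949.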